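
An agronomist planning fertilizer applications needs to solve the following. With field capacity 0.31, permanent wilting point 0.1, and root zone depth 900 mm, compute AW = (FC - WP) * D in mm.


AW = (FC - WP) * D
   = (0.31 - 0.1) * 900
   = 0.21 * 900
   = 189 mm


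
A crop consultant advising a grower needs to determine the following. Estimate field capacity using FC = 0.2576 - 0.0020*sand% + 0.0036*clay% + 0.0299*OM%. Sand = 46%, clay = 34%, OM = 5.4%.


FC = 0.2576 - 0.0020*46 + 0.0036*34 + 0.0299*5.4
   = 0.2576 - 0.0920 + 0.1224 + 0.1615
   = 0.4495


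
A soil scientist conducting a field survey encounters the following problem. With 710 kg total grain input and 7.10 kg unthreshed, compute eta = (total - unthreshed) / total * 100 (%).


eta = (total - unthreshed) / total * 100
    = (710 - 7.10) / 710 * 100
    = 702.90 / 710 * 100
    = 99%


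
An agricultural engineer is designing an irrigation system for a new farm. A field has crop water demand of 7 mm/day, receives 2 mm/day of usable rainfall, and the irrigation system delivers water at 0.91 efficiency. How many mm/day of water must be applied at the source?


IWR = (ETc - Pe) / Ea
    = (7 - 2) / 0.91
    = 5 / 0.91
    = 5.49 mm/day


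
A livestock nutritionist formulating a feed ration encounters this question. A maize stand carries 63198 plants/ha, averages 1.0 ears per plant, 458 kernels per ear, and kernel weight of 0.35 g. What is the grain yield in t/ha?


Y = density * ears * kernels * kw
  = 63198 * 1.0 * 458 * 0.35 g/ha
  = 10130639.40 g/ha
  = 10130.64 kg/ha = 10.13 t/ha


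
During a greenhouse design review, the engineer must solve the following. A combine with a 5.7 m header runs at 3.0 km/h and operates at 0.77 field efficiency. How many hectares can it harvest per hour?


C = w * v * eta_f / 10
  = 5.7 * 3.0 * 0.77 / 10
  = 13.17 / 10
  = 1.32 ha/h


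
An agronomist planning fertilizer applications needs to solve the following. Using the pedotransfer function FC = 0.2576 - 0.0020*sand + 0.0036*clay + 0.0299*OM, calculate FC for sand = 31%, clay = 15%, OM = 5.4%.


FC = 0.2576 - 0.0020*31 + 0.0036*15 + 0.0299*5.4
   = 0.2576 - 0.0620 + 0.0540 + 0.1615
   = 0.4111


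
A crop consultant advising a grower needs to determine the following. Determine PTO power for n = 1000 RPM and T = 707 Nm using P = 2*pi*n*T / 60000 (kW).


P = 2*pi*n*T / 60000
  = 2*pi * 1000 * 707 / 60000
  = 4442212.01 / 60000
  = 74.04 kW


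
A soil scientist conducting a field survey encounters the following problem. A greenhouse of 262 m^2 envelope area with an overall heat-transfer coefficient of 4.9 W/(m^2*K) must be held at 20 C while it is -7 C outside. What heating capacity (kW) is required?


dT = 20 - (-7) = 27 K
Q = U * A * dT
  = 4.9 * 262 * 27
  = 34662.60 W = 34.66 kW


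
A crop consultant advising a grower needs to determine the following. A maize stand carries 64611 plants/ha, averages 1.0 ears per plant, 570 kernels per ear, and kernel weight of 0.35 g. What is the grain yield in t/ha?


Y = density * ears * kernels * kw
  = 64611 * 1.0 * 570 * 0.35 g/ha
  = 12889894.50 g/ha
  = 12889.89 kg/ha = 12.89 t/ha


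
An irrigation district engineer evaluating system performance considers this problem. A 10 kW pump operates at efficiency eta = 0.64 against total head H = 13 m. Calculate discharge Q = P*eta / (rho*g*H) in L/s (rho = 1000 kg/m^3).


Q = (P * 1000 * eta) / (rho * g * H)
  = (10 * 1000 * 0.64) / (1000 * 9.81 * 13)
  = 6400 / 127530
  = 0.05018 m^3/s = 50.18 L/s


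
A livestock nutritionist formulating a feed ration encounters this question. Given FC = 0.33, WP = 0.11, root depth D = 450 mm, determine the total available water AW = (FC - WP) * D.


AW = (FC - WP) * D
   = (0.33 - 0.11) * 450
   = 0.22 * 450
   = 99 mm


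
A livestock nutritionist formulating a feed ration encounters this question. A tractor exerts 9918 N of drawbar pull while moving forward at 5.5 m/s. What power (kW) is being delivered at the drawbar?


P = F * v / 1000
  = 9918 * 5.5 / 1000
  = 54549 / 1000
  = 54.55 kW


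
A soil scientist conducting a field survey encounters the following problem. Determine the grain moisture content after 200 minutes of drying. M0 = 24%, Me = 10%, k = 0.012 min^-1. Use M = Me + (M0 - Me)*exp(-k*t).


M = Me + (M0 - Me) * e^(-k*t)
  = 10 + (24 - 10) * e^(-0.012*200)
  = 10 + 14 * e^(-2.400)
  = 10 + 14 * 0.09072
  = 10 + 1.2701
  = 11.27%


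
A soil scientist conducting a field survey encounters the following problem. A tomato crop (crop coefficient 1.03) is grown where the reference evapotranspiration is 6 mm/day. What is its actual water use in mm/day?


ETc = Kc * ET0
    = 1.03 * 6
    = 6.18 mm/day


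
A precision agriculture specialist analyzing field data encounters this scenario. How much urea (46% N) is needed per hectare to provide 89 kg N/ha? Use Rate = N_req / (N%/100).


Rate = N_required / (N_content / 100)
     = 89 / (46 / 100)
     = 89 / 0.46
     = 193.48 kg/ha


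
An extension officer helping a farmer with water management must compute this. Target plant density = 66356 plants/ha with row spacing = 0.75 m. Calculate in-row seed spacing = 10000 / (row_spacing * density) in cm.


spacing = 10000 / (row_sp * density)
        = 10000 / (0.75 * 66356)
        = 10000 / 49767
        = 0.20094 m = 20.09 cm


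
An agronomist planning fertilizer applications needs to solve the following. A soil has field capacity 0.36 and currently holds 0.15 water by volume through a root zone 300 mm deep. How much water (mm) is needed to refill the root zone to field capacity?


SMD = (FC - theta) * D
    = (0.36 - 0.15) * 300
    = 0.210 * 300
    = 63 mm


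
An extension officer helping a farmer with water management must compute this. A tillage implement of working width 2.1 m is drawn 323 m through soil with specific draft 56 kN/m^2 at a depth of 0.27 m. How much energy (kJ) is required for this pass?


E = k * d * w * L
  = 56 * 0.27 * 2.1 * 323
  = 10255.90 kJ


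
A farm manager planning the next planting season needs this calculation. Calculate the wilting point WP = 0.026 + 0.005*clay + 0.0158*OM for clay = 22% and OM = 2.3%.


WP = 0.026 + 0.005*22 + 0.0158*2.3
   = 0.026 + 0.1100 + 0.0363
   = 0.1723


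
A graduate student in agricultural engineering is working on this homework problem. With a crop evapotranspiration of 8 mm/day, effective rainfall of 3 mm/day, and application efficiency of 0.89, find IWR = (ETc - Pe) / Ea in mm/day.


IWR = (ETc - Pe) / Ea
    = (8 - 3) / 0.89
    = 5 / 0.89
    = 5.62 mm/day


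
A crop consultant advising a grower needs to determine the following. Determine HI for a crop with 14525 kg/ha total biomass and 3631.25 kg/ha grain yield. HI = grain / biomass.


HI = grain_yield / biomass
   = 3631.25 / 14525
   = 0.25


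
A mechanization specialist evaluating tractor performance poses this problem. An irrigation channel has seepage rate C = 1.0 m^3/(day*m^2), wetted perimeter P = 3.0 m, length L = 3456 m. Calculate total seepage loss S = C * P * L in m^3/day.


S = C * P * L
  = 1.0 * 3.0 * 3456
  = 10368 m^3/day


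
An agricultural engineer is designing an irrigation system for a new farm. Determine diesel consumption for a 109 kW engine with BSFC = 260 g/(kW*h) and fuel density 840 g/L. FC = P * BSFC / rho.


FC = P * BSFC / rho_fuel
   = 109 * 260 / 840
   = 28340 / 840
   = 33.74 L/h


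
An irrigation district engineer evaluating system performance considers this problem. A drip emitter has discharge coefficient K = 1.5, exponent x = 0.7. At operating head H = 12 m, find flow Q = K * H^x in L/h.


Q = K * H^x
  = 1.5 * 12^0.7
  = 1.5 * 5.6941
  = 8.54 L/h


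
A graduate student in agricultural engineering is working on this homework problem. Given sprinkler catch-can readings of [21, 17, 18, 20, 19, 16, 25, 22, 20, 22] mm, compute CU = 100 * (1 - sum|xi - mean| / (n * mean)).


xbar = 200 / 10 = 20
sum|xi - xbar| = 20
CU = 100 * (1 - 20 / (10 * 20))
   = 100 * (1 - 0.1000)
   = 90%


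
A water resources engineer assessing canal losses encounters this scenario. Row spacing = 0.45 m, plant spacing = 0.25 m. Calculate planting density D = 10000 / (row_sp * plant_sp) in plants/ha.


D = 10000 / (row_sp * plant_sp)
  = 10000 / (0.45 * 0.25)
  = 10000 / 0.1125
  = 88888.89 plants/ha


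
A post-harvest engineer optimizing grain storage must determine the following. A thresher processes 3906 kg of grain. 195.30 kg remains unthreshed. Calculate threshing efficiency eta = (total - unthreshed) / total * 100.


eta = (total - unthreshed) / total * 100
    = (3906 - 195.30) / 3906 * 100
    = 3710.70 / 3906 * 100
    = 95%


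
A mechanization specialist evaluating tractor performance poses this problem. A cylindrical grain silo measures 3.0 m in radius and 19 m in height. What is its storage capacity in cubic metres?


V = pi * r^2 * h
  = pi * 3.0^2 * 19
  = pi * 9 * 19
  = 537.21 m^3


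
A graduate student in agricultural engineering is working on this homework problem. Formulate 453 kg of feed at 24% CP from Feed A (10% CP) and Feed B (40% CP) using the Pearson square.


parts_A = CP_b - target = 40 - 24 = 16
parts_B = target - CP_a = 24 - 10 = 14
total_parts = 16 + 14 = 30
Feed A = 453 * 16 / 30 = 241.60 kg
Feed B = 453 * 14 / 30 = 211.40 kg

241.60 kg


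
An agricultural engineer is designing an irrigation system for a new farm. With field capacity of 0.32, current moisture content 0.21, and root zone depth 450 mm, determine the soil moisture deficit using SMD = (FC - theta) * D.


SMD = (FC - theta) * D
    = (0.32 - 0.21) * 450
    = 0.110 * 450
    = 49.50 mm


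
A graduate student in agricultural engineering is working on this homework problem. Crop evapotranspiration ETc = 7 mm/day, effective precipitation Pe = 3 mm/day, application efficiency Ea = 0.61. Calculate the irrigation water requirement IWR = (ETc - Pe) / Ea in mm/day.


IWR = (ETc - Pe) / Ea
    = (7 - 3) / 0.61
    = 4 / 0.61
    = 6.56 mm/day


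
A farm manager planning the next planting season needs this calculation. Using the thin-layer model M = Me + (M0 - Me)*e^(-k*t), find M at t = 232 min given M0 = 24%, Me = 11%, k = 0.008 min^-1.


M = Me + (M0 - Me) * e^(-k*t)
  = 11 + (24 - 11) * e^(-0.008*232)
  = 11 + 13 * e^(-1.856)
  = 11 + 13 * 0.15630
  = 11 + 2.0319
  = 13.03%


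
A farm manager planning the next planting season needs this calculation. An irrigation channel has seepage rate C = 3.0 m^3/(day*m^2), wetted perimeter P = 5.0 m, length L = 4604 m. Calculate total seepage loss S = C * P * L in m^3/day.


S = C * P * L
  = 3.0 * 5.0 * 4604
  = 69060 m^3/day


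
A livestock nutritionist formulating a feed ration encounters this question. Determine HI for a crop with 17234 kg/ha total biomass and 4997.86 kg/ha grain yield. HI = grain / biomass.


HI = grain_yield / biomass
   = 4997.86 / 17234
   = 0.29


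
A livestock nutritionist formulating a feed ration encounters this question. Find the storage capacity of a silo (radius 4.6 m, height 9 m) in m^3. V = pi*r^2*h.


V = pi * r^2 * h
  = pi * 4.6^2 * 9
  = pi * 21.16 * 9
  = 598.28 m^3


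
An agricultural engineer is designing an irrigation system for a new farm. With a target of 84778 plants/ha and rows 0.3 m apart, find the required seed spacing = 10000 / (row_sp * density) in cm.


spacing = 10000 / (row_sp * density)
        = 10000 / (0.3 * 84778)
        = 10000 / 25433.40
        = 0.39318 m = 39.32 cm


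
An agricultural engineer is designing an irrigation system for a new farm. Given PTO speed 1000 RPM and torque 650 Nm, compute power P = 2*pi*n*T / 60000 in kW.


P = 2*pi*n*T / 60000
  = 2*pi * 1000 * 650 / 60000
  = 4084070.45 / 60000
  = 68.07 kW


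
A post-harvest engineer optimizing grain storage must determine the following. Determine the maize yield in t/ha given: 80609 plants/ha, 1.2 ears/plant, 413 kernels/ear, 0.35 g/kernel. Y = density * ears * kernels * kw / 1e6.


Y = density * ears * kernels * kw
  = 80609 * 1.2 * 413 * 0.35 g/ha
  = 13982437.14 g/ha
  = 13982.44 kg/ha = 13.98 t/ha


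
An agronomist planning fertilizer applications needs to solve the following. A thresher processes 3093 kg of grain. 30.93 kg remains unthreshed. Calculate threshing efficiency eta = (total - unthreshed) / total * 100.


eta = (total - unthreshed) / total * 100
    = (3093 - 30.93) / 3093 * 100
    = 3062.07 / 3093 * 100
    = 99%


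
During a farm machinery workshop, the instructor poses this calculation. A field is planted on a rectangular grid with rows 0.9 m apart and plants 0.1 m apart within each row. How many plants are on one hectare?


D = 10000 / (row_sp * plant_sp)
  = 10000 / (0.9 * 0.1)
  = 10000 / 0.0900
  = 111111.11 plants/ha


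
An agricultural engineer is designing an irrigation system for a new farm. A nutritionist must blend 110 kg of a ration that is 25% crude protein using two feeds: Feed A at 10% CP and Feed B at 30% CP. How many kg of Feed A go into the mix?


parts_A = CP_b - target = 30 - 25 = 5
parts_B = target - CP_a = 25 - 10 = 15
total_parts = 5 + 15 = 20
Feed A = 110 * 5 / 20 = 27.50 kg
Feed B = 110 * 15 / 20 = 82.50 kg

27.50 kg


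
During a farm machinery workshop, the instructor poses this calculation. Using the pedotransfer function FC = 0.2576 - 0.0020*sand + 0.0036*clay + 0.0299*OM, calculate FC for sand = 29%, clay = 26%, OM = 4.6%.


FC = 0.2576 - 0.0020*29 + 0.0036*26 + 0.0299*4.6
   = 0.2576 - 0.0580 + 0.0936 + 0.1375
   = 0.4307


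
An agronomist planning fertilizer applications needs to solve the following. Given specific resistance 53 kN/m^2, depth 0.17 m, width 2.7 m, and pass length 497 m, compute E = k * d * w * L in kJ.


E = k * d * w * L
  = 53 * 0.17 * 2.7 * 497
  = 12090.52 kJ


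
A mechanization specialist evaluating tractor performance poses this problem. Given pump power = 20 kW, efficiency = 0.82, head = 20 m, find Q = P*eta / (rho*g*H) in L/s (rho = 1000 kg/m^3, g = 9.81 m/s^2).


Q = (P * 1000 * eta) / (rho * g * H)
  = (20 * 1000 * 0.82) / (1000 * 9.81 * 20)
  = 16400 / 196200
  = 0.08359 m^3/s = 83.59 L/s


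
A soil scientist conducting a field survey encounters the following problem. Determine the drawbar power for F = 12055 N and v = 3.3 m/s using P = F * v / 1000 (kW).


P = F * v / 1000
  = 12055 * 3.3 / 1000
  = 39781.50 / 1000
  = 39.78 kW


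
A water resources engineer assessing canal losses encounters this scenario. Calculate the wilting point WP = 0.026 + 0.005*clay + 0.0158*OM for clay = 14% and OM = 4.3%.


WP = 0.026 + 0.005*14 + 0.0158*4.3
   = 0.026 + 0.0700 + 0.0679
   = 0.1639


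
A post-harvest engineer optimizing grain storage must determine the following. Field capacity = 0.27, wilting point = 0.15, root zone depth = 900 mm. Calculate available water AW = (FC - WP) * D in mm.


AW = (FC - WP) * D
   = (0.27 - 0.15) * 900
   = 0.12 * 900
   = 108 mm


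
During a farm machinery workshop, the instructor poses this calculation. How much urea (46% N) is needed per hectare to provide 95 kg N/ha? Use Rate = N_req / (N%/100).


Rate = N_required / (N_content / 100)
     = 95 / (46 / 100)
     = 95 / 0.46
     = 206.52 kg/ha


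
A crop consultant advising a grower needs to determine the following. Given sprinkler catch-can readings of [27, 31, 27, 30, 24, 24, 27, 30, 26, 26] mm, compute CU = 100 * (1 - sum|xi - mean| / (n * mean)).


xbar = 272 / 10 = 27.200
sum|xi - xbar| = 18.800
CU = 100 * (1 - 18.800 / (10 * 27.200))
   = 100 * (1 - 0.0691)
   = 93.09%


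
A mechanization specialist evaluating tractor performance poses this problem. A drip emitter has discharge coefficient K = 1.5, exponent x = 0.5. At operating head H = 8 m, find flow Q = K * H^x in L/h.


Q = K * H^x
  = 1.5 * 8^0.5
  = 1.5 * 2.8284
  = 4.24 L/h


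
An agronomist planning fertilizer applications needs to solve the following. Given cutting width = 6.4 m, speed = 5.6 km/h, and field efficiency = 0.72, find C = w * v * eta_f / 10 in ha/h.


C = w * v * eta_f / 10
  = 6.4 * 5.6 * 0.72 / 10
  = 25.80 / 10
  = 2.58 ha/h


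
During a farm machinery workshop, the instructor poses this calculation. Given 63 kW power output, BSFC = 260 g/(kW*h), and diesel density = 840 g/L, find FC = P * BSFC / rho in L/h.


FC = P * BSFC / rho_fuel
   = 63 * 260 / 840
   = 16380 / 840
   = 19.50 L/h


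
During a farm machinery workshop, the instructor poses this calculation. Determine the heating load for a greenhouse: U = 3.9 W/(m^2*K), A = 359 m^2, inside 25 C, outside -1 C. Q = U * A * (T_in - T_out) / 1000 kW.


dT = 25 - (-1) = 26 K
Q = U * A * dT
  = 3.9 * 359 * 26
  = 36402.60 W = 36.40 kW


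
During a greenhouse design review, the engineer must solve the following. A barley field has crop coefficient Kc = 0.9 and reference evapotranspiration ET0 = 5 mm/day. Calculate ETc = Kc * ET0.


ETc = Kc * ET0
    = 0.9 * 5
    = 4.50 mm/day


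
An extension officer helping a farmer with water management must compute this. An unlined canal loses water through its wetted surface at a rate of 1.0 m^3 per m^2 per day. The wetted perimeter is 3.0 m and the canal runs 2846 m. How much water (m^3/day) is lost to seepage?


S = C * P * L
  = 1.0 * 3.0 * 2846
  = 8538 m^3/day


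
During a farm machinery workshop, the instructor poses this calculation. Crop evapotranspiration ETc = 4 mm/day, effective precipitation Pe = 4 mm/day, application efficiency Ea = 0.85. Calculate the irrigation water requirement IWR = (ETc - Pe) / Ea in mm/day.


IWR = (ETc - Pe) / Ea
    = (4 - 4) / 0.85
    = 0 / 0.85
    = 0 mm/day


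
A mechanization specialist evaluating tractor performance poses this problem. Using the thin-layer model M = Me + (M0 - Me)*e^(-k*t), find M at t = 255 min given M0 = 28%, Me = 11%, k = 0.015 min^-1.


M = Me + (M0 - Me) * e^(-k*t)
  = 11 + (28 - 11) * e^(-0.015*255)
  = 11 + 17 * e^(-3.825)
  = 11 + 17 * 0.02182
  = 11 + 0.3709
  = 11.37%


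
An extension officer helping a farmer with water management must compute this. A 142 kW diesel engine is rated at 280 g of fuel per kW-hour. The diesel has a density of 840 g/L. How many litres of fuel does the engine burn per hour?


FC = P * BSFC / rho_fuel
   = 142 * 280 / 840
   = 39760 / 840
   = 47.33 L/h


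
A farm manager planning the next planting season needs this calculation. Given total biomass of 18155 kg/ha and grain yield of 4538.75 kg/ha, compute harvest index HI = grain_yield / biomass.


HI = grain_yield / biomass
   = 4538.75 / 18155
   = 0.25


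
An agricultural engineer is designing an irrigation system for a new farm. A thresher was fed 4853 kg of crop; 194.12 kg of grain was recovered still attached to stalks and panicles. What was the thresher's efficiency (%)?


eta = (total - unthreshed) / total * 100
    = (4853 - 194.12) / 4853 * 100
    = 4658.88 / 4853 * 100
    = 96%


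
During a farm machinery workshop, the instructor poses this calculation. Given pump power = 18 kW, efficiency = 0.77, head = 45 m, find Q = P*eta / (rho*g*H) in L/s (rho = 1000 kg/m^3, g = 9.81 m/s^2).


Q = (P * 1000 * eta) / (rho * g * H)
  = (18 * 1000 * 0.77) / (1000 * 9.81 * 45)
  = 13860 / 441450
  = 0.03140 m^3/s = 31.40 L/s


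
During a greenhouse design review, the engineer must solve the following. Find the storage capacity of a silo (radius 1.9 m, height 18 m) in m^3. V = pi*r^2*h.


V = pi * r^2 * h
  = pi * 1.9^2 * 18
  = pi * 3.61 * 18
  = 204.14 m^3


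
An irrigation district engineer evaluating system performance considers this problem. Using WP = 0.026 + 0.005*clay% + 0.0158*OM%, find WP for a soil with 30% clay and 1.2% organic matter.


WP = 0.026 + 0.005*30 + 0.0158*1.2
   = 0.026 + 0.1500 + 0.0190
   = 0.1950


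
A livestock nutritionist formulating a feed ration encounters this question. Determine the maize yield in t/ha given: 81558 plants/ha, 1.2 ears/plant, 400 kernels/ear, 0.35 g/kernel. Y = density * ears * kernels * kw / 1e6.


Y = density * ears * kernels * kw
  = 81558 * 1.2 * 400 * 0.35 g/ha
  = 13701744 g/ha
  = 13701.74 kg/ha = 13.70 t/ha


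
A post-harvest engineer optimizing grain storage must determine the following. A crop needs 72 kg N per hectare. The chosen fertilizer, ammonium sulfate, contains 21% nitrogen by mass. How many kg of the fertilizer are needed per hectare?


Rate = N_required / (N_content / 100)
     = 72 / (21 / 100)
     = 72 / 0.21
     = 342.86 kg/ha


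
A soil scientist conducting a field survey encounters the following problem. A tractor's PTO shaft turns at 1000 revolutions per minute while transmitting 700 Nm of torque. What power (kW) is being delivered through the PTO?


P = 2*pi*n*T / 60000
  = 2*pi * 1000 * 700 / 60000
  = 4398229.72 / 60000
  = 73.30 kW


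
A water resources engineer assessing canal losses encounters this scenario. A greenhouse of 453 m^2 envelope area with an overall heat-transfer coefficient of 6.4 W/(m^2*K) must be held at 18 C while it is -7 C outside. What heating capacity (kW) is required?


dT = 18 - (-7) = 25 K
Q = U * A * dT
  = 6.4 * 453 * 25
  = 72480 W = 72.48 kW


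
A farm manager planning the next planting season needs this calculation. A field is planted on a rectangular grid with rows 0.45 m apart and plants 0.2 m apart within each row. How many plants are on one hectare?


D = 10000 / (row_sp * plant_sp)
  = 10000 / (0.45 * 0.2)
  = 10000 / 0.0900
  = 111111.11 plants/ha


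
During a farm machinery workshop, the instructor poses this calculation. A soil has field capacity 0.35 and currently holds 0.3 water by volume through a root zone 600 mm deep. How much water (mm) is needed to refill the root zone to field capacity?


SMD = (FC - theta) * D
    = (0.35 - 0.3) * 600
    = 0.050 * 600
    = 30 mm


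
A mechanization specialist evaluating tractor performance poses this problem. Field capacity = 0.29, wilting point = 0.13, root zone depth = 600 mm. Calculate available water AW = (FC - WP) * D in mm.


AW = (FC - WP) * D
   = (0.29 - 0.13) * 600
   = 0.16 * 600
   = 96 mm


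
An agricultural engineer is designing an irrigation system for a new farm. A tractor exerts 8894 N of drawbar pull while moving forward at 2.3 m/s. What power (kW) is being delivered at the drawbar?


P = F * v / 1000
  = 8894 * 2.3 / 1000
  = 20456.20 / 1000
  = 20.46 kW


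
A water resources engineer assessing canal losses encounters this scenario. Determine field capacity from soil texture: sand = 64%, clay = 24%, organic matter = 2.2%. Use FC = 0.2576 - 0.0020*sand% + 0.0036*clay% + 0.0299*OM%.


FC = 0.2576 - 0.0020*64 + 0.0036*24 + 0.0299*2.2
   = 0.2576 - 0.1280 + 0.0864 + 0.0658
   = 0.2818


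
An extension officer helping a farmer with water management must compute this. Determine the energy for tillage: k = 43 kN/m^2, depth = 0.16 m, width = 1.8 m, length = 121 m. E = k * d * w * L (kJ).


E = k * d * w * L
  = 43 * 0.16 * 1.8 * 121
  = 1498.46 kJ


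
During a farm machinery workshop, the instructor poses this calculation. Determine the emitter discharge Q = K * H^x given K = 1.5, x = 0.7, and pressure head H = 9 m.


Q = K * H^x
  = 1.5 * 9^0.7
  = 1.5 * 4.6555
  = 6.98 L/h


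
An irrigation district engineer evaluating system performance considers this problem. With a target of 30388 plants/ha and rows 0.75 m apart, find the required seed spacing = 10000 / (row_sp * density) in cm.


spacing = 10000 / (row_sp * density)
        = 10000 / (0.75 * 30388)
        = 10000 / 22791
        = 0.43877 m = 43.88 cm


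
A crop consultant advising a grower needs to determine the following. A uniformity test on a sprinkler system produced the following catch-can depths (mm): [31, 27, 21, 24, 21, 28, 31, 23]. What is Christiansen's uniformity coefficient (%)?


xbar = 206 / 8 = 25.750
sum|xi - xbar| = 28
CU = 100 * (1 - 28 / (8 * 25.750))
   = 100 * (1 - 0.1359)
   = 86.41%


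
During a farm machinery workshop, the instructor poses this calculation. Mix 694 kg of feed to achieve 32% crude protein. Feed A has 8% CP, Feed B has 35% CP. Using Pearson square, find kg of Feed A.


parts_A = CP_b - target = 35 - 32 = 3
parts_B = target - CP_a = 32 - 8 = 24
total_parts = 3 + 24 = 27
Feed A = 694 * 3 / 27 = 77.11 kg
Feed B = 694 * 24 / 27 = 616.89 kg

77.11 kg


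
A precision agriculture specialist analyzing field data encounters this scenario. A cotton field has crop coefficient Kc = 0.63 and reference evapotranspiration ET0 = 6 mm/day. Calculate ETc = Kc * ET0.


ETc = Kc * ET0
    = 0.63 * 6
    = 3.78 mm/day


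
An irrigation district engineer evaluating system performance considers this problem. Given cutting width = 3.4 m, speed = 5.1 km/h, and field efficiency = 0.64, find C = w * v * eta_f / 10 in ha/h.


C = w * v * eta_f / 10
  = 3.4 * 5.1 * 0.64 / 10
  = 11.10 / 10
  = 1.11 ha/h


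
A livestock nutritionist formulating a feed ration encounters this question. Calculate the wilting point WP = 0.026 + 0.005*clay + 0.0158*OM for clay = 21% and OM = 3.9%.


WP = 0.026 + 0.005*21 + 0.0158*3.9
   = 0.026 + 0.1050 + 0.0616
   = 0.1926


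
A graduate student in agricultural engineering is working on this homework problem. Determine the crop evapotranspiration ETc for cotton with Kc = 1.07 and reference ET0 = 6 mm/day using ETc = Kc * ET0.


ETc = Kc * ET0
    = 1.07 * 6
    = 6.42 mm/day


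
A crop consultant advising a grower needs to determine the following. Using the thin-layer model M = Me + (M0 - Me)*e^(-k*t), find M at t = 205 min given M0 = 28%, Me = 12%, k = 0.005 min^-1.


M = Me + (M0 - Me) * e^(-k*t)
  = 12 + (28 - 12) * e^(-0.005*205)
  = 12 + 16 * e^(-1.025)
  = 12 + 16 * 0.35880
  = 12 + 5.7407
  = 17.74%


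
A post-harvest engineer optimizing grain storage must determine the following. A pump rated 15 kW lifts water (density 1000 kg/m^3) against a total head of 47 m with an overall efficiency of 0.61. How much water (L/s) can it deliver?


Q = (P * 1000 * eta) / (rho * g * H)
  = (15 * 1000 * 0.61) / (1000 * 9.81 * 47)
  = 9150 / 461070
  = 0.01985 m^3/s = 19.85 L/s


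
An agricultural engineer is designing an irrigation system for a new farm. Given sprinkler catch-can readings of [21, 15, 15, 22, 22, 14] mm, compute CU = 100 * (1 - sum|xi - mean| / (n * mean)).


xbar = 109 / 6 = 18.167
sum|xi - xbar| = 21
CU = 100 * (1 - 21 / (6 * 18.167))
   = 100 * (1 - 0.1927)
   = 80.73%


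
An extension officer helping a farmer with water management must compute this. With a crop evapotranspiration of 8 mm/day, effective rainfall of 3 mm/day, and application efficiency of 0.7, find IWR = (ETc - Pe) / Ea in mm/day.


IWR = (ETc - Pe) / Ea
    = (8 - 3) / 0.7
    = 5 / 0.7
    = 7.14 mm/day


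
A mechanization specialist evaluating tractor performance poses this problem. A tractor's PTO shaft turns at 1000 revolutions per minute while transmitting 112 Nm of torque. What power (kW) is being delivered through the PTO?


P = 2*pi*n*T / 60000
  = 2*pi * 1000 * 112 / 60000
  = 703716.75 / 60000
  = 11.73 kW


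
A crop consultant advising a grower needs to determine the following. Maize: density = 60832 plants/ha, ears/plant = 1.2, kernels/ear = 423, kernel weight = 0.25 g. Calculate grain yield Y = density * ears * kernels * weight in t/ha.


Y = density * ears * kernels * kw
  = 60832 * 1.2 * 423 * 0.25 g/ha
  = 7719580.80 g/ha
  = 7719.58 kg/ha = 7.72 t/ha


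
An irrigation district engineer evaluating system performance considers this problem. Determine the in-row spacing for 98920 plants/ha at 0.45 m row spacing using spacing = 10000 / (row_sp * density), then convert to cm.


spacing = 10000 / (row_sp * density)
        = 10000 / (0.45 * 98920)
        = 10000 / 44514
        = 0.22465 m = 22.46 cm


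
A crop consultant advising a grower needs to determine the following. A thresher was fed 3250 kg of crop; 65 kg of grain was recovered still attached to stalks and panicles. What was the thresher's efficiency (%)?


eta = (total - unthreshed) / total * 100
    = (3250 - 65) / 3250 * 100
    = 3185 / 3250 * 100
    = 98%


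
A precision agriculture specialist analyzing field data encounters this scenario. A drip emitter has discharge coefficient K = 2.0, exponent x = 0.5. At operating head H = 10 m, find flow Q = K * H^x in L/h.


Q = K * H^x
  = 2.0 * 10^0.5
  = 2.0 * 3.1623
  = 6.32 L/h


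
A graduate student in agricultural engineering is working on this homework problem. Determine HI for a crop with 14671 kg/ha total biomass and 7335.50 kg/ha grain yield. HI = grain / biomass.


HI = grain_yield / biomass
   = 7335.50 / 14671
   = 0.50


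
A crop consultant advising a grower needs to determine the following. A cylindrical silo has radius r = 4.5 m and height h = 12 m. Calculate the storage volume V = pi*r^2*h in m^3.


V = pi * r^2 * h
  = pi * 4.5^2 * 12
  = pi * 20.25 * 12
  = 763.41 m^3


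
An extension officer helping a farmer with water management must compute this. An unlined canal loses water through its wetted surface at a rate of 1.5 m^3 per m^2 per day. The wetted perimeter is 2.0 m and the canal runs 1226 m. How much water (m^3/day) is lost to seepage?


S = C * P * L
  = 1.5 * 2.0 * 1226
  = 3678 m^3/day


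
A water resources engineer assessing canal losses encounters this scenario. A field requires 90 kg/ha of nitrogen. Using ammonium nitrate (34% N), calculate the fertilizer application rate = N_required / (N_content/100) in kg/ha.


Rate = N_required / (N_content / 100)
     = 90 / (34 / 100)
     = 90 / 0.34
     = 264.71 kg/ha


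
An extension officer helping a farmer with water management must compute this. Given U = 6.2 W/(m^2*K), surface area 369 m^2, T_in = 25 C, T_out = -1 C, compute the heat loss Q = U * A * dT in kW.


dT = 25 - (-1) = 26 K
Q = U * A * dT
  = 6.2 * 369 * 26
  = 59482.80 W = 59.48 kW


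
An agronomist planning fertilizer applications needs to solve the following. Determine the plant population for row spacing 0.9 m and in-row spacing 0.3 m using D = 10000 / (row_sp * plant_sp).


D = 10000 / (row_sp * plant_sp)
  = 10000 / (0.9 * 0.3)
  = 10000 / 0.2700
  = 37037.04 plants/ha


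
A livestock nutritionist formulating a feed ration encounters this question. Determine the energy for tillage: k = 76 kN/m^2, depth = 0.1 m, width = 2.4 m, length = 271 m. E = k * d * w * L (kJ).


E = k * d * w * L
  = 76 * 0.1 * 2.4 * 271
  = 4943.04 kJ


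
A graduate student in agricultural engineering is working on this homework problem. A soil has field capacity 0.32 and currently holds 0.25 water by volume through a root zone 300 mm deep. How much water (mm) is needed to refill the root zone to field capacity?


SMD = (FC - theta) * D
    = (0.32 - 0.25) * 300
    = 0.070 * 300
    = 21 mm


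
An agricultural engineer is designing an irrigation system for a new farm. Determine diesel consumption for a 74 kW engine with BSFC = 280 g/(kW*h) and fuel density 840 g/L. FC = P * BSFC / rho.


FC = P * BSFC / rho_fuel
   = 74 * 280 / 840
   = 20720 / 840
   = 24.67 L/h


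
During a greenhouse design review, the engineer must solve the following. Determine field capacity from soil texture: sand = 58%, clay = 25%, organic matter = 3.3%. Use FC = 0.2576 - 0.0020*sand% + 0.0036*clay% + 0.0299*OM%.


FC = 0.2576 - 0.0020*58 + 0.0036*25 + 0.0299*3.3
   = 0.2576 - 0.1160 + 0.0900 + 0.0987
   = 0.3303


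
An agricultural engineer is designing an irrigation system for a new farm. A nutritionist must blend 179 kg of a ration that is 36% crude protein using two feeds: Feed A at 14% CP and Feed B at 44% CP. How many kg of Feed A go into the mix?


parts_A = CP_b - target = 44 - 36 = 8
parts_B = target - CP_a = 36 - 14 = 22
total_parts = 8 + 22 = 30
Feed A = 179 * 8 / 30 = 47.73 kg
Feed B = 179 * 22 / 30 = 131.27 kg

47.73 kg


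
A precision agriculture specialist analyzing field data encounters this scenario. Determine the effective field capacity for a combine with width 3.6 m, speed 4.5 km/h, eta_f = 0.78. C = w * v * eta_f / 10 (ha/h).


C = w * v * eta_f / 10
  = 3.6 * 4.5 * 0.78 / 10
  = 12.64 / 10
  = 1.26 ha/h


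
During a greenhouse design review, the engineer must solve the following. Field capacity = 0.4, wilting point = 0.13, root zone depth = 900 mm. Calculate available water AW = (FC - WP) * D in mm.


AW = (FC - WP) * D
   = (0.4 - 0.13) * 900
   = 0.27 * 900
   = 243 mm


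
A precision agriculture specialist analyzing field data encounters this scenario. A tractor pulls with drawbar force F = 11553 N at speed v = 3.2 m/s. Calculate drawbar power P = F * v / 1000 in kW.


P = F * v / 1000
  = 11553 * 3.2 / 1000
  = 36969.60 / 1000
  = 36.97 kW


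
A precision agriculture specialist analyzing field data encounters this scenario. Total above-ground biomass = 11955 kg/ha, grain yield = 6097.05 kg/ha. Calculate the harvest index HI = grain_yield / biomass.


HI = grain_yield / biomass
   = 6097.05 / 11955
   = 0.51


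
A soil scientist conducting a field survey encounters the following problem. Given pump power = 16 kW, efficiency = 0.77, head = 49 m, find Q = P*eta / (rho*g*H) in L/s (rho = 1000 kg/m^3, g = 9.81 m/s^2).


Q = (P * 1000 * eta) / (rho * g * H)
  = (16 * 1000 * 0.77) / (1000 * 9.81 * 49)
  = 12320 / 480690
  = 0.02563 m^3/s = 25.63 L/s


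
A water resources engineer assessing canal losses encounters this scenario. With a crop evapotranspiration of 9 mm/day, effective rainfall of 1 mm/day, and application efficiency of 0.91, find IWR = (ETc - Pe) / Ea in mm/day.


IWR = (ETc - Pe) / Ea
    = (9 - 1) / 0.91
    = 8 / 0.91
    = 8.79 mm/day


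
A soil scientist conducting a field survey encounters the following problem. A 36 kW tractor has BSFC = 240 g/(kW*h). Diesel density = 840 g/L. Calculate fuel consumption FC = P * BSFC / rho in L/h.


FC = P * BSFC / rho_fuel
   = 36 * 240 / 840
   = 8640 / 840
   = 10.29 L/h


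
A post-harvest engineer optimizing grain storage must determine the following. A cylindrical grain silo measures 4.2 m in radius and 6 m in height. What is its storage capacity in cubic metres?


V = pi * r^2 * h
  = pi * 4.2^2 * 6
  = pi * 17.64 * 6
  = 332.51 m^3


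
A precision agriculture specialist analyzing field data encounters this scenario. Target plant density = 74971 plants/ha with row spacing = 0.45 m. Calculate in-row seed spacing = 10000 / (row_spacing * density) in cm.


spacing = 10000 / (row_sp * density)
        = 10000 / (0.45 * 74971)
        = 10000 / 33736.95
        = 0.29641 m = 29.64 cm


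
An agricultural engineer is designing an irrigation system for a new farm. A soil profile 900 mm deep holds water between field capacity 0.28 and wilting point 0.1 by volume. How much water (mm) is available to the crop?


AW = (FC - WP) * D
   = (0.28 - 0.1) * 900
   = 0.18 * 900
   = 162 mm


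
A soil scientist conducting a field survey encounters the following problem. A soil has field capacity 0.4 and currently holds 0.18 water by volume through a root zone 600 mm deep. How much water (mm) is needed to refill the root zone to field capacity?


SMD = (FC - theta) * D
    = (0.4 - 0.18) * 600
    = 0.220 * 600
    = 132 mm


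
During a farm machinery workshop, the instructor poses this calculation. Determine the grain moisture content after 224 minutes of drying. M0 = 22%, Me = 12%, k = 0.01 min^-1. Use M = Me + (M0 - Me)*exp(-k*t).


M = Me + (M0 - Me) * e^(-k*t)
  = 12 + (22 - 12) * e^(-0.01*224)
  = 12 + 10 * e^(-2.240)
  = 12 + 10 * 0.10646
  = 12 + 1.0646
  = 13.06%


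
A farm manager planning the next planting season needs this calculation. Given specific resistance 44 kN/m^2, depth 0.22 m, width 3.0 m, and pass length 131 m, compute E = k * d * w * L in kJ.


E = k * d * w * L
  = 44 * 0.22 * 3.0 * 131
  = 3804.24 kJ


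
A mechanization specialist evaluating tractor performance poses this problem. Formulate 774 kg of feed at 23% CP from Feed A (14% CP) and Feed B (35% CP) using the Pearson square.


parts_A = CP_b - target = 35 - 23 = 12
parts_B = target - CP_a = 23 - 14 = 9
total_parts = 12 + 9 = 21
Feed A = 774 * 12 / 21 = 442.29 kg
Feed B = 774 * 9 / 21 = 331.71 kg

442.29 kg


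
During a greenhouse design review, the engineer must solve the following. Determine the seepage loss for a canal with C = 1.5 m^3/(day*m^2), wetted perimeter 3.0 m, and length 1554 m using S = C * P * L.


S = C * P * L
  = 1.5 * 3.0 * 1554
  = 6993 m^3/day


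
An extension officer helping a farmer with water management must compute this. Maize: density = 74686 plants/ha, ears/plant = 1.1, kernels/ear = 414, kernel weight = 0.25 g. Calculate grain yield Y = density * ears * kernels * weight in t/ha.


Y = density * ears * kernels * kw
  = 74686 * 1.1 * 414 * 0.25 g/ha
  = 8503001.10 g/ha
  = 8503.00 kg/ha = 8.50 t/ha


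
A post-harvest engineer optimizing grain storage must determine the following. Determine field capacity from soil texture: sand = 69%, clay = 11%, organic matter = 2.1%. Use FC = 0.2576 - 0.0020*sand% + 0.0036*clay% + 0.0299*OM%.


FC = 0.2576 - 0.0020*69 + 0.0036*11 + 0.0299*2.1
   = 0.2576 - 0.1380 + 0.0396 + 0.0628
   = 0.2220


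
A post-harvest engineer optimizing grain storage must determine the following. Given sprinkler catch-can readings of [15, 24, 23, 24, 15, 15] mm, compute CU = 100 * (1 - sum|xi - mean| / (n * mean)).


xbar = 116 / 6 = 19.333
sum|xi - xbar| = 26
CU = 100 * (1 - 26 / (6 * 19.333))
   = 100 * (1 - 0.2241)
   = 77.59%


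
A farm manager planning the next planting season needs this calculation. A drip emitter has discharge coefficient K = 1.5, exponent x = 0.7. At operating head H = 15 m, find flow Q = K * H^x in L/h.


Q = K * H^x
  = 1.5 * 15^0.7
  = 1.5 * 6.6568
  = 9.99 L/h


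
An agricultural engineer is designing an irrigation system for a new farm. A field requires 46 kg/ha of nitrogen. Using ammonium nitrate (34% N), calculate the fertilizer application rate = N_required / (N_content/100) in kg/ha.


Rate = N_required / (N_content / 100)
     = 46 / (34 / 100)
     = 46 / 0.34
     = 135.29 kg/ha


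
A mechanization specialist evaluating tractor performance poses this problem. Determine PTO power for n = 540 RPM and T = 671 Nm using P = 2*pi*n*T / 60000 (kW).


P = 2*pi*n*T / 60000
  = 2*pi * 540 * 671 / 60000
  = 2276649.36 / 60000
  = 37.94 kW


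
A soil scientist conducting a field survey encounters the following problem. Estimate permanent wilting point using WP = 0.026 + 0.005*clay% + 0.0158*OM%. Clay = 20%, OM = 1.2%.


WP = 0.026 + 0.005*20 + 0.0158*1.2
   = 0.026 + 0.1000 + 0.0190
   = 0.1450


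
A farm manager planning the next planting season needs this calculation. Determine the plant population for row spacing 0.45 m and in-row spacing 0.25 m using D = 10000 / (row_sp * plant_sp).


D = 10000 / (row_sp * plant_sp)
  = 10000 / (0.45 * 0.25)
  = 10000 / 0.1125
  = 88888.89 plants/ha


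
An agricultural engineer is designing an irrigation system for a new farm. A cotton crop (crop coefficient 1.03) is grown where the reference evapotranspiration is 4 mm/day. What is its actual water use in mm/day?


ETc = Kc * ET0
    = 1.03 * 4
    = 4.12 mm/day


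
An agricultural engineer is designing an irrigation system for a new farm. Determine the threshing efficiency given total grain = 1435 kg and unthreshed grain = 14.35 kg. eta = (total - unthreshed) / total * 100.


eta = (total - unthreshed) / total * 100
    = (1435 - 14.35) / 1435 * 100
    = 1420.65 / 1435 * 100
    = 99%


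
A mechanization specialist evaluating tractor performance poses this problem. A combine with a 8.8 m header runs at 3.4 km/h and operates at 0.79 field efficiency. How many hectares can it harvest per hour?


C = w * v * eta_f / 10
  = 8.8 * 3.4 * 0.79 / 10
  = 23.64 / 10
  = 2.36 ha/h
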